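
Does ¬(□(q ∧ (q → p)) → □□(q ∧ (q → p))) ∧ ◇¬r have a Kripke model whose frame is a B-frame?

1. ¬(□(q ∧ (q → p)) → □□(q ∧ (q → p))) ∧ ◇¬r, 0
2. ¬(□(q ∧ (q → p)) → □□(q ∧ (q → p))), 0
3. ◇¬r, 0
4. □(q ∧ (q → p)), 0
5. ¬□□(q ∧ (q → p)), 0
6. q ∧ (q → p), 0
7. q, 0
8. q → p, 0
9. p, 0
10. ¬r, 1
11. q ∧ (q → p), 1
12. q, 1
13. q → p, 1
14. p, 1
15. ¬□(q ∧ (q → p)), 2
16. q ∧ (q → p), 2
17. q, 2
18. q → p, 2
19. p, 2
20. ¬(q ∧ (q → p)), 3
21. ¬(q → p), 3
22. q, 3
23. ¬p, 3
Accessibility: 0R0, 0R1, 0R2, 1R0, 1R1, 2R0, 2R2, 2R3, 3R2, 3R3

Satisfiable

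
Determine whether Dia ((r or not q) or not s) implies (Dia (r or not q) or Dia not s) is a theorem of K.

Tableau for the negation not (Dia ((r or not q) or not s) implies (Dia (r or not q) or Dia not s)):
1. not (Dia ((r or not q) or not s) implies (Dia (r or not q) or Dia not s)), w0
2. Dia ((r or not q) or not s), w0
3. not (Dia (r or not q) or Dia not s), w0
4. not Dia (r or not q), w0
5. not Dia not s, w0
6. (r or not q) or not s, w1
7. not (r or not q), w1
8. not r, w1
9. q, w1
10. s, w1
11. r or not q, w1
12. not q, w1
Accessibility: w0Rw1
Branch closes: q and not q both at w1.
All branches of the negation close; one closing branch shown above.

Valid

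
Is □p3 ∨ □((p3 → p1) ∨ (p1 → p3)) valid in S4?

Valid in S4

Tableau for the negation ¬(□p3 ∨ □((p3 → p1) ∨ (p1 → p3))):
1. ¬(□p3 ∨ □((p3 → p1) ∨ (p1 → p3))), u
2. ¬□p3, u   [¬∨-rule on 1]
3. ¬□((p3 → p1) ∨ (p1 → p3)), u   [¬∨-rule on 1]
4. ¬p3, v   [¬□-rule on 2: fresh world v, uRv]
5. ¬((p3 → p1) ∨ (p1 → p3)), w   [¬□-rule on 3: fresh world w, uRw]
6. ¬(p3 → p1), w   [¬∨-rule on 5]
7. ¬(p1 → p3), w   [¬∨-rule on 5]
8. p3, w   [¬→-rule on 6]
9. ¬p1, w   [¬→-rule on 6]
10. p1, w   [¬→-rule on 7]
11. ¬p3, w   [¬→-rule on 7]
Accessibility: uRu, uRv, uRw, vRv, wRw
Branch closes: p1 and ¬p1 both at w.
Every branch of the negation's tableau closes; the branch above is one of them.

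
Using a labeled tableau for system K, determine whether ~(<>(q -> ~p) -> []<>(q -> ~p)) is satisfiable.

Satisfiable (open branch found)

1. ~(<>(q -> ~p) -> []<>(q -> ~p)), w0
2. <>(q -> ~p), w0   [~->-rule on 1]
3. ~[]<>(q -> ~p), w0   [~->-rule on 1]
4. q -> ~p, w1   [<>-rule on 2: fresh world w1, w0Rw1]
5. ~p, w1   [->-rule on 4 (branches; this branch)]
6. ~<>(q -> ~p), w2   [~[]-rule on 3: fresh world w2, w0Rw2]
Accessibility: w0Rw1, w0Rw2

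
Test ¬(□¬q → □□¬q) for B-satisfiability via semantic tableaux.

Satisfiable (open branch found)

1. ¬(□¬q → □□¬q), 0
2. □¬q, 0
3. ¬□□¬q, 0
4. ¬q, 0
5. ¬□¬q, 1
6. ¬q, 1
7. q, 2
Accessibility: 0R0, 0R1, 1R0, 1R1, 1R2, 2R1, 2R2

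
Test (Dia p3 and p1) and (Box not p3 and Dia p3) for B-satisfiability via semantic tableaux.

1. (Dia p3 and p1) and (Box not p3 and Dia p3), w0
2. Dia p3 and p1, w0   [and-rule on 1]
3. Box not p3 and Dia p3, w0   [and-rule on 1]
4. Dia p3, w0   [and-rule on 2]
5. p1, w0   [and-rule on 2]
6. Box not p3, w0   [and-rule on 3]
7. not p3, w0   [Box-rule on 6 via w0Rw0]
8. p3, w1   [Dia-rule on 4: fresh world w1, w0Rw1]
9. not p3, w1   [Box-rule on 6 via w0Rw1]
Accessibility: w0Rw0, w0Rw1, w1Rw0, w1Rw1
Branch closes: p3 and not p3 both at w1.
Every branch closes; the branch above is one of them.

Unsatisfiable (every branch closes)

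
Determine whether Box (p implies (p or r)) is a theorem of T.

Tableau for the negation not Box (p implies (p or r)):
1. not Box (p implies (p or r)), 0
2. not (p implies (p or r)), 1   [neg-Box-rule on 1: fresh world 1, 0R1]
3. p, 1   [neg-implies-rule on 2]
4. not (p or r), 1   [neg-implies-rule on 2]
5. not p, 1   [neg-or-rule on 4]
6. not r, 1   [neg-or-rule on 4]
Accessibility: 0R0, 0R1, 1R1
Branch closes: p and not p both at 1.
Every branch of the negation's tableau closes; the branch above is one of them.

Valid in T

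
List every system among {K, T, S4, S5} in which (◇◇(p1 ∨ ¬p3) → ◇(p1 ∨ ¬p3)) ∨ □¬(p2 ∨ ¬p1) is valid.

T-tableau for the negation ¬((◇◇(p1 ∨ ¬p3) → ◇(p1 ∨ ¬p3)) ∨ □¬(p2 ∨ ¬p1)):
1. ¬((◇◇(p1 ∨ ¬p3) → ◇(p1 ∨ ¬p3)) ∨ □¬(p2 ∨ ¬p1)), w0
2. ¬(◇◇(p1 ∨ ¬p3) → ◇(p1 ∨ ¬p3)), w0
3. ¬□¬(p2 ∨ ¬p1), w0
4. ◇◇(p1 ∨ ¬p3), w0
5. ¬◇(p1 ∨ ¬p3), w0
6. ¬(p1 ∨ ¬p3), w0
7. ¬p1, w0
8. p3, w0
9. p2 ∨ ¬p1, w1
10. ¬(p1 ∨ ¬p3), w1
11. ¬p1, w1
12. p3, w1
13. ◇(p1 ∨ ¬p3), w2
14. ¬(p1 ∨ ¬p3), w2
15. ¬p1, w2
16. p3, w2
17. p1 ∨ ¬p3, w3
18. ¬p3, w3
Accessibility: w0Rw0, w0Rw1, w0Rw2, w1Rw1, w2Rw2, w2Rw3, w3Rw3
Complete open branch: countermodel on a T-frame, so not valid in T, nor in K (the same frame is also a K-frame).
S4-tableau for the negation ¬((◇◇(p1 ∨ ¬p3) → ◇(p1 ∨ ¬p3)) ∨ □¬(p2 ∨ ¬p1)):
1. ¬((◇◇(p1 ∨ ¬p3) → ◇(p1 ∨ ¬p3)) ∨ □¬(p2 ∨ ¬p1)), w0
2. ¬(◇◇(p1 ∨ ¬p3) → ◇(p1 ∨ ¬p3)), w0
3. ¬□¬(p2 ∨ ¬p1), w0
4. ◇◇(p1 ∨ ¬p3), w0
5. ¬◇(p1 ∨ ¬p3), w0
6. ¬(p1 ∨ ¬p3), w0
7. ¬p1, w0
8. p3, w0
9. p2 ∨ ¬p1, w1
10. ¬(p1 ∨ ¬p3), w1
11. ¬p1, w1
12. p3, w1
13. ◇(p1 ∨ ¬p3), w2
14. ¬(p1 ∨ ¬p3), w2
15. ¬p1, w2
16. p3, w2
17. p1 ∨ ¬p3, w3
18. ¬(p1 ∨ ¬p3), w3
19. ¬p1, w3
20. p3, w3
21. ¬p3, w3
Accessibility: w0Rw0, w0Rw1, w0Rw2, w0Rw3, w1Rw1, w2Rw2, w2Rw3, w3Rw3
Branch closes: p3 and ¬p3 both at w3.
Every branch closes (one shown): valid in S4, hence also in S5 (every theorem of S4 is a theorem of S5).

S4, S5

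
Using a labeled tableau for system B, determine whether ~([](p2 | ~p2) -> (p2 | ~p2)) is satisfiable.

Unsatisfiable (every branch closes)

1. ~([](p2 | ~p2) -> (p2 | ~p2)), u
2. [](p2 | ~p2), u
3. ~(p2 | ~p2), u
4. ~p2, u
5. p2, u
Accessibility: uRu
Branch closes: p2 and ~p2 both at u.
All branches of the tableau close; one closing branch shown above.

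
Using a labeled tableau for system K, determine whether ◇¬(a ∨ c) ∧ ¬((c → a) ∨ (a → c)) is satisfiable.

No, unsatisfiable

1. ◇¬(a ∨ c) ∧ ¬((c → a) ∨ (a → c)), 0
2. ◇¬(a ∨ c), 0
3. ¬((c → a) ∨ (a → c)), 0
4. ¬(c → a), 0
5. ¬(a → c), 0
6. c, 0
7. ¬a, 0
8. a, 0
9. ¬c, 0
Branch closes: a and ¬a both at 0.
(One branch shown.) All branches close.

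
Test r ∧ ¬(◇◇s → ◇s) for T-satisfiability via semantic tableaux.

Yes, satisfiable

1. r ∧ ¬(◇◇s → ◇s), w0
2. r, w0
3. ¬(◇◇s → ◇s), w0
4. ◇◇s, w0
5. ¬◇s, w0
6. ¬s, w0
7. ◇s, w1
8. ¬s, w1
9. s, w2
Accessibility: w0Rw0, w0Rw1, w1Rw1, w1Rw2, w2Rw2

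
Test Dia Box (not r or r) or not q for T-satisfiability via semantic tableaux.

1. Dia Box (not r or r) or not q, w0
2. not q, w0
Accessibility: w0Rw0

Satisfiable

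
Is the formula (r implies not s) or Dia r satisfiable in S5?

1. (r implies not s) or Dia r, u
2. Dia r, u
3. r, v
Accessibility: uRu, uRv, vRu, vRv

Satisfiable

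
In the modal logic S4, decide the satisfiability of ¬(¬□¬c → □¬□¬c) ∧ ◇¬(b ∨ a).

Yes, satisfiable

1. ¬(¬□¬c → □¬□¬c) ∧ ◇¬(b ∨ a), u
2. ¬(¬□¬c → □¬□¬c), u
3. ◇¬(b ∨ a), u
4. ¬□¬c, u
5. ¬□¬□¬c, u
6. ¬(b ∨ a), v
7. ¬b, v
8. ¬a, v
9. c, w
10. □¬c, x
11. ¬c, x
Accessibility: uRu, uRv, uRw, uRx, vRv, wRw, xRx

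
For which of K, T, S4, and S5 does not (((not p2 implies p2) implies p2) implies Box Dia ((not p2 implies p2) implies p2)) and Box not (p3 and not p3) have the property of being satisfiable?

T-tableau for the formula:
1. not (((not p2 implies p2) implies p2) implies Box Dia ((not p2 implies p2) implies p2)) and Box not (p3 and not p3), u
2. not (((not p2 implies p2) implies p2) implies Box Dia ((not p2 implies p2) implies p2)), u
3. Box not (p3 and not p3), u
4. (not p2 implies p2) implies p2, u
5. not Box Dia ((not p2 implies p2) implies p2), u
6. not (p3 and not p3), u
7. not (not p2 implies p2), u
8. not p2, u
9. p3, u
10. not Dia ((not p2 implies p2) implies p2), v
11. not (p3 and not p3), v
12. not ((not p2 implies p2) implies p2), v
13. not p2 implies p2, v
14. not p2, v
15. p3, v
16. p2, v
Accessibility: uRu, uRv, vRv
Branch closes: p2 and not p2 both at v.
Every branch closes (one shown): unsatisfiable in T, hence also in S4, S5 (every S4/S5-frame is a T-frame).
K-tableau for the formula:
1. not (((not p2 implies p2) implies p2) implies Box Dia ((not p2 implies p2) implies p2)) and Box not (p3 and not p3), u
2. not (((not p2 implies p2) implies p2) implies Box Dia ((not p2 implies p2) implies p2)), u
3. Box not (p3 and not p3), u
4. (not p2 implies p2) implies p2, u
5. not Box Dia ((not p2 implies p2) implies p2), u
6. p2, u
7. not Dia ((not p2 implies p2) implies p2), v
8. not (p3 and not p3), v
9. p3, v
Accessibility: uRv
Complete open branch: satisfiable in K.

K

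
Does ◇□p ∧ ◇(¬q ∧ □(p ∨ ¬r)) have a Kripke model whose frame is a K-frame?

Satisfiable

1. ◇□p ∧ ◇(¬q ∧ □(p ∨ ¬r)), u
2. ◇□p, u
3. ◇(¬q ∧ □(p ∨ ¬r)), u
4. □p, v
5. ¬q ∧ □(p ∨ ¬r), w
6. ¬q, w
7. □(p ∨ ¬r), w
Accessibility: uRv, uRw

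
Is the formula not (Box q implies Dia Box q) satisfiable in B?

1. not (Box q implies Dia Box q), u
2. Box q, u
3. not Dia Box q, u
4. q, u
5. not Box q, u
6. not q, v
7. q, v
Accessibility: uRu, uRv, vRu, vRv
Branch closes: q and not q both at v.
All branches of the tableau close; one closing branch shown above.

No, unsatisfiable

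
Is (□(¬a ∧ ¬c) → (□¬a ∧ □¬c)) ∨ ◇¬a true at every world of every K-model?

Tableau for the negation ¬((□(¬a ∧ ¬c) → (□¬a ∧ □¬c)) ∨ ◇¬a):
1. ¬((□(¬a ∧ ¬c) → (□¬a ∧ □¬c)) ∨ ◇¬a), u
2. ¬(□(¬a ∧ ¬c) → (□¬a ∧ □¬c)), u
3. ¬◇¬a, u
4. □(¬a ∧ ¬c), u
5. ¬(□¬a ∧ □¬c), u
6. ¬□¬c, u
7. c, v
8. a, v
9. ¬a ∧ ¬c, v
10. ¬a, v
11. ¬c, v
Accessibility: uRv
Branch closes: a and ¬a both at v.
Every branch of the negation's tableau closes; the branch above is one of them.

Yes, valid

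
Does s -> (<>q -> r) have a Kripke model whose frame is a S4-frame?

1. s -> (<>q -> r), 0
2. <>q -> r, 0
3. r, 0
Accessibility: 0R0

Yes, satisfiable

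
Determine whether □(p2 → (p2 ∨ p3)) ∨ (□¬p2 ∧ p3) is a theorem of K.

Tableau for the negation ¬(□(p2 → (p2 ∨ p3)) ∨ (□¬p2 ∧ p3)):
1. ¬(□(p2 → (p2 ∨ p3)) ∨ (□¬p2 ∧ p3)), w0
2. ¬□(p2 → (p2 ∨ p3)), w0
3. ¬(□¬p2 ∧ p3), w0
4. ¬p3, w0
5. ¬(p2 → (p2 ∨ p3)), w1
6. p2, w1
7. ¬(p2 ∨ p3), w1
8. ¬p2, w1
9. ¬p3, w1
Accessibility: w0Rw1
Branch closes: p2 and ¬p2 both at w1.
All branches of the negation close; one closing branch shown above.

Yes, valid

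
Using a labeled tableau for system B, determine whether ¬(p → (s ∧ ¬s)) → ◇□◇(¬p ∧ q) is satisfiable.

1. ¬(p → (s ∧ ¬s)) → ◇□◇(¬p ∧ q), 0
2. ◇□◇(¬p ∧ q), 0
3. □◇(¬p ∧ q), 1
4. ◇(¬p ∧ q), 0
5. ◇(¬p ∧ q), 1
6. ¬p ∧ q, 2
7. ¬p, 2
8. q, 2
9. ¬p ∧ q, 3
10. ¬p, 3
11. q, 3
12. ◇(¬p ∧ q), 3
13. ¬p ∧ q, 4
14. ¬p, 4
15. q, 4
Accessibility: 0R0, 0R1, 0R2, 1R0, 1R1, 1R3, 2R0, 2R2, 3R1, 3R3, 3R4, 4R3, 4R4

Satisfiable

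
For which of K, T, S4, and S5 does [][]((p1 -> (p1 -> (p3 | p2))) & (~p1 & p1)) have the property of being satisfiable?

T-tableau for the formula:
1. [][]((p1 -> (p1 -> (p3 | p2))) & (~p1 & p1)), 0
2. []((p1 -> (p1 -> (p3 | p2))) & (~p1 & p1)), 0
3. (p1 -> (p1 -> (p3 | p2))) & (~p1 & p1), 0
4. p1 -> (p1 -> (p3 | p2)), 0
5. ~p1 & p1, 0
6. ~p1, 0
7. p1, 0
Accessibility: 0R0
Branch closes: p1 and ~p1 both at 0.
Every branch closes (one shown): unsatisfiable in T, hence also in S4, S5 (every S4/S5-frame is a T-frame).
K-tableau for the formula:
1. [][]((p1 -> (p1 -> (p3 | p2))) & (~p1 & p1)), 0
Complete open branch: satisfiable in K.

K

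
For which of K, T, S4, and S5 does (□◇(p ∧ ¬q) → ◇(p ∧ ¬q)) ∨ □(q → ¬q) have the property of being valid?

T-tableau for the negation ¬((□◇(p ∧ ¬q) → ◇(p ∧ ¬q)) ∨ □(q → ¬q)):
1. ¬((□◇(p ∧ ¬q) → ◇(p ∧ ¬q)) ∨ □(q → ¬q)), 0
2. ¬(□◇(p ∧ ¬q) → ◇(p ∧ ¬q)), 0
3. ¬□(q → ¬q), 0
4. □◇(p ∧ ¬q), 0
5. ¬◇(p ∧ ¬q), 0
6. ◇(p ∧ ¬q), 0
7. ¬(p ∧ ¬q), 0
8. q, 0
9. ¬(q → ¬q), 1
10. q, 1
11. ◇(p ∧ ¬q), 1
12. ¬(p ∧ ¬q), 1
13. p ∧ ¬q, 2
14. p, 2
15. ¬q, 2
16. ◇(p ∧ ¬q), 2
17. ¬(p ∧ ¬q), 2
18. q, 2
Accessibility: 0R0, 0R1, 0R2, 1R1, 2R2
Branch closes: q and ¬q both at 2.
Every branch closes (one shown): valid in T, hence also in S4, S5 (every theorem of T is a theorem of S4 and S5).
K-tableau for the negation ¬((□◇(p ∧ ¬q) → ◇(p ∧ ¬q)) ∨ □(q → ¬q)):
1. ¬((□◇(p ∧ ¬q) → ◇(p ∧ ¬q)) ∨ □(q → ¬q)), 0
2. ¬(□◇(p ∧ ¬q) → ◇(p ∧ ¬q)), 0
3. ¬□(q → ¬q), 0
4. □◇(p ∧ ¬q), 0
5. ¬◇(p ∧ ¬q), 0
6. ¬(q → ¬q), 1
7. q, 1
8. ◇(p ∧ ¬q), 1
9. ¬(p ∧ ¬q), 1
10. p ∧ ¬q, 2
11. p, 2
12. ¬q, 2
Accessibility: 0R1, 1R2
Complete open branch: countermodel on a K-frame, so not valid in K.

T, S4, S5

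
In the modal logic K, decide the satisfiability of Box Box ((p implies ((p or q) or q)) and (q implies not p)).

1. Box Box ((p implies ((p or q) or q)) and (q implies not p)), 0

Yes, satisfiable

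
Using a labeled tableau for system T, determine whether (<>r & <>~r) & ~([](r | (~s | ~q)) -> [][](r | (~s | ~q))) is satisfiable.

1. (<>r & <>~r) & ~([](r | (~s | ~q)) -> [][](r | (~s | ~q))), 0
2. <>r & <>~r, 0
3. ~([](r | (~s | ~q)) -> [][](r | (~s | ~q))), 0
4. <>r, 0
5. <>~r, 0
6. [](r | (~s | ~q)), 0
7. ~[][](r | (~s | ~q)), 0
8. r | (~s | ~q), 0
9. ~s | ~q, 0
10. ~q, 0
11. r, 1
12. r | (~s | ~q), 1
13. ~s | ~q, 1
14. ~q, 1
15. ~r, 2
16. r | (~s | ~q), 2
17. ~s | ~q, 2
18. ~q, 2
19. ~[](r | (~s | ~q)), 3
20. r | (~s | ~q), 3
21. ~s | ~q, 3
22. ~q, 3
23. ~(r | (~s | ~q)), 4
24. ~r, 4
25. ~(~s | ~q), 4
26. s, 4
27. q, 4
Accessibility: 0R0, 0R1, 0R2, 0R3, 1R1, 2R2, 3R3, 3R4, 4R4

Satisfiable (open branch found)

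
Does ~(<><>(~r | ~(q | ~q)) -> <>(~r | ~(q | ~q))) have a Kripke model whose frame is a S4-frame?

No, unsatisfiable

1. ~(<><>(~r | ~(q | ~q)) -> <>(~r | ~(q | ~q))), u
2. <><>(~r | ~(q | ~q)), u   [~->-rule on 1]
3. ~<>(~r | ~(q | ~q)), u   [~->-rule on 1]
4. ~(~r | ~(q | ~q)), u   [~<>-rule on 3 via uRu]
5. r, u   [~|-rule on 4]
6. q | ~q, u   [~|-rule on 4]
7. ~q, u   [|-rule on 6 (branches; this branch)]
8. <>(~r | ~(q | ~q)), v   [<>-rule on 2: fresh world v, uRv]
9. ~(~r | ~(q | ~q)), v   [~<>-rule on 3 via uRv]
10. r, v   [~|-rule on 9]
11. q | ~q, v   [~|-rule on 9]
12. ~q, v   [|-rule on 11 (branches; this branch)]
13. ~r | ~(q | ~q), w   [<>-rule on 8: fresh world w, vRw]
14. ~(~r | ~(q | ~q)), w   [~<>-rule on 3 via uRw]
15. r, w   [~|-rule on 14]
16. q | ~q, w   [~|-rule on 14]
17. ~(q | ~q), w   [|-rule on 13 (branches; this branch)]
18. ~q, w   [~|-rule on 17]
19. q, w   [~|-rule on 17]
Accessibility: uRu, uRv, uRw, vRv, vRw, wRw
Branch closes: q and ~q both at w.
Every branch closes; the branch above is one of them.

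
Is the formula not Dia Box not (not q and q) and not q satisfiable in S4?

No, unsatisfiable

1. not Dia Box not (not q and q) and not q, u
2. not Dia Box not (not q and q), u
3. not q, u
4. not Box not (not q and q), u
5. not q and q, v
6. not q, v
7. q, v
Accessibility: uRu, uRv, vRv
Branch closes: q and not q both at v.
(One branch shown.) All branches close.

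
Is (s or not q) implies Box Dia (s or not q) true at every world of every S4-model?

Not valid

Tableau for the negation not ((s or not q) implies Box Dia (s or not q)):
1. not ((s or not q) implies Box Dia (s or not q)), 0
2. s or not q, 0
3. not Box Dia (s or not q), 0
4. not q, 0
5. not Dia (s or not q), 1
6. not (s or not q), 1
7. not s, 1
8. q, 1
Accessibility: 0R0, 0R1, 1R1
The negation has an open branch (countermodel exists).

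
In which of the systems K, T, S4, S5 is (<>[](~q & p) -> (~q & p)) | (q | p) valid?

S4-tableau for the negation ~((<>[](~q & p) -> (~q & p)) | (q | p)):
1. ~((<>[](~q & p) -> (~q & p)) | (q | p)), 0
2. ~(<>[](~q & p) -> (~q & p)), 0
3. ~(q | p), 0
4. <>[](~q & p), 0
5. ~(~q & p), 0
6. ~q, 0
7. ~p, 0
8. [](~q & p), 1
9. ~q & p, 1
10. ~q, 1
11. p, 1
Accessibility: 0R0, 0R1, 1R1
Complete open branch: countermodel on an S4-frame, so not valid in S4, nor in K, T (the same frame is also a K-frame and a T-frame).
S5-tableau for the negation ~((<>[](~q & p) -> (~q & p)) | (q | p)):
1. ~((<>[](~q & p) -> (~q & p)) | (q | p)), 0
2. ~(<>[](~q & p) -> (~q & p)), 0
3. ~(q | p), 0
4. <>[](~q & p), 0
5. ~(~q & p), 0
6. ~q, 0
7. ~p, 0
8. [](~q & p), 1
9. ~q & p, 0
10. p, 0
Accessibility: 0R0, 0R1, 1R0, 1R1
Branch closes: p and ~p both at 0.
Every branch closes (one shown): valid in S5.

S5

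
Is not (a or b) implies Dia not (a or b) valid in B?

Valid in B

Tableau for the negation not (not (a or b) implies Dia not (a or b)):
1. not (not (a or b) implies Dia not (a or b)), u
2. not (a or b), u
3. not Dia not (a or b), u
4. not a, u
5. not b, u
6. a or b, u
7. b, u
Accessibility: uRu
Branch closes: b and not b both at u.
Every branch of the negation's tableau closes; the branch above is one of them.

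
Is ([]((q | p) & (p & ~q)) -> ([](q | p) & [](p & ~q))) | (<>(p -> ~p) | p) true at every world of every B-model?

Valid in B

Tableau for the negation ~(([]((q | p) & (p & ~q)) -> ([](q | p) & [](p & ~q))) | (<>(p -> ~p) | p)):
1. ~(([]((q | p) & (p & ~q)) -> ([](q | p) & [](p & ~q))) | (<>(p -> ~p) | p)), 0
2. ~([]((q | p) & (p & ~q)) -> ([](q | p) & [](p & ~q))), 0
3. ~(<>(p -> ~p) | p), 0
4. []((q | p) & (p & ~q)), 0
5. ~([](q | p) & [](p & ~q)), 0
6. ~<>(p -> ~p), 0
7. ~p, 0
8. (q | p) & (p & ~q), 0
9. q | p, 0
10. p & ~q, 0
11. p, 0
12. ~q, 0
Accessibility: 0R0
Branch closes: p and ~p both at 0.
All branches of the negation close; one closing branch shown above.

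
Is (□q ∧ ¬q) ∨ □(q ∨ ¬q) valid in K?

Valid

Tableau for the negation ¬((□q ∧ ¬q) ∨ □(q ∨ ¬q)):
1. ¬((□q ∧ ¬q) ∨ □(q ∨ ¬q)), u
2. ¬(□q ∧ ¬q), u
3. ¬□(q ∨ ¬q), u
4. q, u
5. ¬(q ∨ ¬q), v
6. ¬q, v
7. q, v
Accessibility: uRv
Branch closes: q and ¬q both at v.
Every branch of the negation's tableau closes; the branch above is one of them.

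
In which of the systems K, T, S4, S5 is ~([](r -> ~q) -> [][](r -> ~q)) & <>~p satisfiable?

S4-tableau for the formula:
1. ~([](r -> ~q) -> [][](r -> ~q)) & <>~p, 0
2. ~([](r -> ~q) -> [][](r -> ~q)), 0
3. <>~p, 0
4. [](r -> ~q), 0
5. ~[][](r -> ~q), 0
6. r -> ~q, 0
7. ~q, 0
8. ~p, 1
9. r -> ~q, 1
10. ~q, 1
11. ~[](r -> ~q), 2
12. r -> ~q, 2
13. ~q, 2
14. ~(r -> ~q), 3
15. r, 3
16. q, 3
17. r -> ~q, 3
18. ~q, 3
Accessibility: 0R0, 0R1, 0R2, 0R3, 1R1, 2R2, 2R3, 3R3
Branch closes: q and ~q both at 3.
Every branch closes (one shown): unsatisfiable in S4, hence also in S5 (every S5-frame is an S4-frame).
T-tableau for the formula:
1. ~([](r -> ~q) -> [][](r -> ~q)) & <>~p, 0
2. ~([](r -> ~q) -> [][](r -> ~q)), 0
3. <>~p, 0
4. [](r -> ~q), 0
5. ~[][](r -> ~q), 0
6. r -> ~q, 0
7. ~q, 0
8. ~p, 1
9. r -> ~q, 1
10. ~q, 1
11. ~[](r -> ~q), 2
12. r -> ~q, 2
13. ~q, 2
14. ~(r -> ~q), 3
15. r, 3
16. q, 3
Accessibility: 0R0, 0R1, 0R2, 1R1, 2R2, 2R3, 3R3
Complete open branch: satisfiable in T, hence also in K (this T-model is also a K-model).

K, T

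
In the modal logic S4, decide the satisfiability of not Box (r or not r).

Unsatisfiable (every branch closes)

1. not Box (r or not r), 0
2. not (r or not r), 1
3. not r, 1
4. r, 1
Accessibility: 0R0, 0R1, 1R1
Branch closes: r and not r both at 1.
(One branch shown.) All branches close.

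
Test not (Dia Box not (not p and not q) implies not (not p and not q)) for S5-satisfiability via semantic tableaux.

Unsatisfiable

1. not (Dia Box not (not p and not q) implies not (not p and not q)), u
2. Dia Box not (not p and not q), u   [neg-implies-rule on 1]
3. not p and not q, u   [neg-implies-rule on 1]
4. not p, u   [and-rule on 3]
5. not q, u   [and-rule on 3]
6. Box not (not p and not q), v   [Dia-rule on 2: fresh world v, uRv]
7. not (not p and not q), u   [Box-rule on 6 via vRu]
8. not (not p and not q), v   [Box-rule on 6 via vRv]
9. q, u   [neg-and-rule on 7 (branches; this branch)]
Accessibility: uRu, uRv, vRu, vRv
Branch closes: q and not q both at u.
Every branch closes; the branch above is one of them.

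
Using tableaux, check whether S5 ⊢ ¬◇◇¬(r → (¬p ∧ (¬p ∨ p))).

Tableau for the negation ◇◇¬(r → (¬p ∧ (¬p ∨ p))):
1. ◇◇¬(r → (¬p ∧ (¬p ∨ p))), u
2. ◇¬(r → (¬p ∧ (¬p ∨ p))), v
3. ¬(r → (¬p ∧ (¬p ∨ p))), w
4. r, w
5. ¬(¬p ∧ (¬p ∨ p)), w
6. p, w
Accessibility: uRu, uRv, uRw, vRu, vRv, vRw, wRu, wRv, wRw
The negation has an open branch (countermodel exists).

Invalid (countermodel exists)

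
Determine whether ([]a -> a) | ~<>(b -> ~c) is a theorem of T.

Tableau for the negation ~(([]a -> a) | ~<>(b -> ~c)):
1. ~(([]a -> a) | ~<>(b -> ~c)), 0
2. ~([]a -> a), 0
3. <>(b -> ~c), 0
4. []a, 0
5. ~a, 0
6. a, 0
Accessibility: 0R0
Branch closes: a and ~a both at 0.
All branches of the negation close; one closing branch shown above.

Valid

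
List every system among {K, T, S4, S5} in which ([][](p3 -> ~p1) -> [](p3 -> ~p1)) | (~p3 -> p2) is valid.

T-tableau for the negation ~(([][](p3 -> ~p1) -> [](p3 -> ~p1)) | (~p3 -> p2)):
1. ~(([][](p3 -> ~p1) -> [](p3 -> ~p1)) | (~p3 -> p2)), 0
2. ~([][](p3 -> ~p1) -> [](p3 -> ~p1)), 0
3. ~(~p3 -> p2), 0
4. [][](p3 -> ~p1), 0
5. ~[](p3 -> ~p1), 0
6. ~p3, 0
7. ~p2, 0
8. [](p3 -> ~p1), 0
9. p3 -> ~p1, 0
10. ~p1, 0
11. ~(p3 -> ~p1), 1
12. p3, 1
13. p1, 1
14. [](p3 -> ~p1), 1
15. p3 -> ~p1, 1
16. ~p1, 1
Accessibility: 0R0, 0R1, 1R1
Branch closes: p1 and ~p1 both at 1.
Every branch closes (one shown): valid in T, hence also in S4, S5 (every theorem of T is a theorem of S4 and S5).
K-tableau for the negation ~(([][](p3 -> ~p1) -> [](p3 -> ~p1)) | (~p3 -> p2)):
1. ~(([][](p3 -> ~p1) -> [](p3 -> ~p1)) | (~p3 -> p2)), 0
2. ~([][](p3 -> ~p1) -> [](p3 -> ~p1)), 0
3. ~(~p3 -> p2), 0
4. [][](p3 -> ~p1), 0
5. ~[](p3 -> ~p1), 0
6. ~p3, 0
7. ~p2, 0
8. ~(p3 -> ~p1), 1
9. p3, 1
10. p1, 1
11. [](p3 -> ~p1), 1
Accessibility: 0R1
Complete open branch: countermodel on a K-frame, so not valid in K.

T, S4, S5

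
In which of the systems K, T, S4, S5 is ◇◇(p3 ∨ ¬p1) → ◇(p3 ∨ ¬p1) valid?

S4, S5

T-tableau for the negation ¬(◇◇(p3 ∨ ¬p1) → ◇(p3 ∨ ¬p1)):
1. ¬(◇◇(p3 ∨ ¬p1) → ◇(p3 ∨ ¬p1)), u
2. ◇◇(p3 ∨ ¬p1), u
3. ¬◇(p3 ∨ ¬p1), u
4. ¬(p3 ∨ ¬p1), u
5. ¬p3, u
6. p1, u
7. ◇(p3 ∨ ¬p1), v
8. ¬(p3 ∨ ¬p1), v
9. ¬p3, v
10. p1, v
11. p3 ∨ ¬p1, w
12. ¬p1, w
Accessibility: uRu, uRv, vRv, vRw, wRw
Complete open branch: countermodel on a T-frame, so not valid in T, nor in K (the same frame is also a K-frame).
S4-tableau for the negation ¬(◇◇(p3 ∨ ¬p1) → ◇(p3 ∨ ¬p1)):
1. ¬(◇◇(p3 ∨ ¬p1) → ◇(p3 ∨ ¬p1)), u
2. ◇◇(p3 ∨ ¬p1), u
3. ¬◇(p3 ∨ ¬p1), u
4. ¬(p3 ∨ ¬p1), u
5. ¬p3, u
6. p1, u
7. ◇(p3 ∨ ¬p1), v
8. ¬(p3 ∨ ¬p1), v
9. ¬p3, v
10. p1, v
11. p3 ∨ ¬p1, w
12. ¬(p3 ∨ ¬p1), w
13. ¬p3, w
14. p1, w
15. ¬p1, w
Accessibility: uRu, uRv, uRw, vRv, vRw, wRw
Branch closes: p1 and ¬p1 both at w.
Every branch closes (one shown): valid in S4, hence also in S5 (every theorem of S4 is a theorem of S5).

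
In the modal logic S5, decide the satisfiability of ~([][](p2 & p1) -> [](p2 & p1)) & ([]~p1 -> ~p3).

1. ~([][](p2 & p1) -> [](p2 & p1)) & ([]~p1 -> ~p3), w0
2. ~([][](p2 & p1) -> [](p2 & p1)), w0   [&-rule on 1]
3. []~p1 -> ~p3, w0   [&-rule on 1]
4. [][](p2 & p1), w0   [~->-rule on 2]
5. ~[](p2 & p1), w0   [~->-rule on 2]
6. [](p2 & p1), w0   [[]-rule on 4 via w0Rw0]
7. p2 & p1, w0   [[]-rule on 6 via w0Rw0]
8. p2, w0   [&-rule on 7]
9. p1, w0   [&-rule on 7]
10. ~p3, w0   [->-rule on 3 (branches; this branch)]
11. ~(p2 & p1), w1   [~[]-rule on 5: fresh world w1, w0Rw1]
12. [](p2 & p1), w1   [[]-rule on 4 via w0Rw1]
13. p2 & p1, w1   [[]-rule on 6 via w0Rw1]
14. p2, w1   [&-rule on 13]
15. p1, w1   [&-rule on 13]
16. ~p1, w1   [~&-rule on 11 (branches; this branch)]
Accessibility: w0Rw0, w0Rw1, w1Rw0, w1Rw1
Branch closes: p1 and ~p1 both at w1.
All branches of the tableau close; one closing branch shown above.

Unsatisfiable (every branch closes)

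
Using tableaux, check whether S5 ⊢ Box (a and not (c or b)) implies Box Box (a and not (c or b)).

Valid

Tableau for the negation not (Box (a and not (c or b)) implies Box Box (a and not (c or b))):
1. not (Box (a and not (c or b)) implies Box Box (a and not (c or b))), w0
2. Box (a and not (c or b)), w0
3. not Box Box (a and not (c or b)), w0
4. a and not (c or b), w0
5. a, w0
6. not (c or b), w0
7. not c, w0
8. not b, w0
9. not Box (a and not (c or b)), w1
10. a and not (c or b), w1
11. a, w1
12. not (c or b), w1
13. not c, w1
14. not b, w1
15. not (a and not (c or b)), w2
16. a and not (c or b), w2
17. a, w2
18. not (c or b), w2
19. not c, w2
20. not b, w2
21. c or b, w2
22. b, w2
Accessibility: w0Rw0, w0Rw1, w0Rw2, w1Rw0, w1Rw1, w1Rw2, w2Rw0, w2Rw1, w2Rw2
Branch closes: b and not b both at w2.
Every branch of the negation's tableau closes; the branch above is one of them.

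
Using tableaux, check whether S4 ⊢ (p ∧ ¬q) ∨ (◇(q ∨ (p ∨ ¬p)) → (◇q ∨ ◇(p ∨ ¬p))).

Yes, valid

Tableau for the negation ¬((p ∧ ¬q) ∨ (◇(q ∨ (p ∨ ¬p)) → (◇q ∨ ◇(p ∨ ¬p)))):
1. ¬((p ∧ ¬q) ∨ (◇(q ∨ (p ∨ ¬p)) → (◇q ∨ ◇(p ∨ ¬p)))), u
2. ¬(p ∧ ¬q), u
3. ¬(◇(q ∨ (p ∨ ¬p)) → (◇q ∨ ◇(p ∨ ¬p))), u
4. ◇(q ∨ (p ∨ ¬p)), u
5. ¬(◇q ∨ ◇(p ∨ ¬p)), u
6. ¬◇q, u
7. ¬◇(p ∨ ¬p), u
8. ¬q, u
9. ¬(p ∨ ¬p), u
10. ¬p, u
11. p, u
Accessibility: uRu
Branch closes: p and ¬p both at u.
All branches of the negation close; one closing branch shown above.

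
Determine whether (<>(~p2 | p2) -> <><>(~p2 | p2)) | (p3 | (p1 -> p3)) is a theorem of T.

Yes, valid

Tableau for the negation ~((<>(~p2 | p2) -> <><>(~p2 | p2)) | (p3 | (p1 -> p3))):
1. ~((<>(~p2 | p2) -> <><>(~p2 | p2)) | (p3 | (p1 -> p3))), w0
2. ~(<>(~p2 | p2) -> <><>(~p2 | p2)), w0
3. ~(p3 | (p1 -> p3)), w0
4. <>(~p2 | p2), w0
5. ~<><>(~p2 | p2), w0
6. ~p3, w0
7. ~(p1 -> p3), w0
8. p1, w0
9. ~<>(~p2 | p2), w0
10. ~(~p2 | p2), w0
11. p2, w0
12. ~p2, w0
Accessibility: w0Rw0
Branch closes: p2 and ~p2 both at w0.
Every branch of the negation's tableau closes; the branch above is one of them.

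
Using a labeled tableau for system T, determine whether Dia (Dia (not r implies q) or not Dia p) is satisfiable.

Yes, satisfiable

1. Dia (Dia (not r implies q) or not Dia p), w0
2. Dia (not r implies q) or not Dia p, w1   [Dia-rule on 1: fresh world w1, w0Rw1]
3. not Dia p, w1   [or-rule on 2 (branches; this branch)]
4. not p, w1   [neg-Dia-rule on 3 via w1Rw1]
Accessibility: w0Rw0, w0Rw1, w1Rw1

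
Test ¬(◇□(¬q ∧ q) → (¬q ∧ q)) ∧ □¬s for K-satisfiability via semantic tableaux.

Satisfiable

1. ¬(◇□(¬q ∧ q) → (¬q ∧ q)) ∧ □¬s, 0
2. ¬(◇□(¬q ∧ q) → (¬q ∧ q)), 0   [∧-rule on 1]
3. □¬s, 0   [∧-rule on 1]
4. ◇□(¬q ∧ q), 0   [¬→-rule on 2]
5. ¬(¬q ∧ q), 0   [¬→-rule on 2]
6. ¬q, 0   [¬∧-rule on 5 (branches; this branch)]
7. □(¬q ∧ q), 1   [◇-rule on 4: fresh world 1, 0R1]
8. ¬s, 1   [□-rule on 3 via 0R1]
Accessibility: 0R1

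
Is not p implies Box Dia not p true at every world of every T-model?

Not valid

Tableau for the negation not (not p implies Box Dia not p):
1. not (not p implies Box Dia not p), u
2. not p, u   [neg-implies-rule on 1]
3. not Box Dia not p, u   [neg-implies-rule on 1]
4. not Dia not p, v   [neg-Box-rule on 3: fresh world v, uRv]
5. p, v   [neg-Dia-rule on 4 via vRv]
Accessibility: uRu, uRv, vRv
The negation has an open branch (countermodel exists).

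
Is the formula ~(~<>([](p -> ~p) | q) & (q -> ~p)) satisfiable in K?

1. ~(~<>([](p -> ~p) | q) & (q -> ~p)), w0
2. ~(q -> ~p), w0   [~&-rule on 1 (branches; this branch)]
3. q, w0   [~->-rule on 2]
4. p, w0   [~->-rule on 2]

Satisfiable (open branch found)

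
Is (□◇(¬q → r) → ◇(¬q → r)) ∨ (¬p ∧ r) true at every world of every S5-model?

Tableau for the negation ¬((□◇(¬q → r) → ◇(¬q → r)) ∨ (¬p ∧ r)):
1. ¬((□◇(¬q → r) → ◇(¬q → r)) ∨ (¬p ∧ r)), w0
2. ¬(□◇(¬q → r) → ◇(¬q → r)), w0
3. ¬(¬p ∧ r), w0
4. □◇(¬q → r), w0
5. ¬◇(¬q → r), w0
6. ◇(¬q → r), w0
7. ¬(¬q → r), w0
8. ¬q, w0
9. ¬r, w0
10. ¬q → r, w1
11. ◇(¬q → r), w1
12. ¬(¬q → r), w1
13. ¬q, w1
14. ¬r, w1
15. r, w1
Accessibility: w0Rw0, w0Rw1, w1Rw0, w1Rw1
Branch closes: r and ¬r both at w1.
All branches of the negation close; one closing branch shown above.

Valid in S5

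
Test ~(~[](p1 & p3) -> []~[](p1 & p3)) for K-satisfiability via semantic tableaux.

Satisfiable (open branch found)

1. ~(~[](p1 & p3) -> []~[](p1 & p3)), 0
2. ~[](p1 & p3), 0
3. ~[]~[](p1 & p3), 0
4. ~(p1 & p3), 1
5. ~p3, 1
6. [](p1 & p3), 2
Accessibility: 0R1, 0R2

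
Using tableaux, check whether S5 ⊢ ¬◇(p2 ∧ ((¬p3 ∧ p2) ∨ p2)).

Tableau for the negation ◇(p2 ∧ ((¬p3 ∧ p2) ∨ p2)):
1. ◇(p2 ∧ ((¬p3 ∧ p2) ∨ p2)), w0
2. p2 ∧ ((¬p3 ∧ p2) ∨ p2), w1
3. p2, w1
4. (¬p3 ∧ p2) ∨ p2, w1
Accessibility: w0Rw0, w0Rw1, w1Rw0, w1Rw1
The negation has an open branch (countermodel exists).

Invalid (countermodel exists)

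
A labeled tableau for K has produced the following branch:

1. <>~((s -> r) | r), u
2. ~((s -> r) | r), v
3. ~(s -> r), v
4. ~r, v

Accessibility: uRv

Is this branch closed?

No, open

There is no literal clash: for every atom and world, at most one sign appears.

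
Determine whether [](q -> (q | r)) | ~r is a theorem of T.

Valid

Tableau for the negation ~([](q -> (q | r)) | ~r):
1. ~([](q -> (q | r)) | ~r), 0
2. ~[](q -> (q | r)), 0   [~|-rule on 1]
3. r, 0   [~|-rule on 1]
4. ~(q -> (q | r)), 1   [~[]-rule on 2: fresh world 1, 0R1]
5. q, 1   [~->-rule on 4]
6. ~(q | r), 1   [~->-rule on 4]
7. ~q, 1   [~|-rule on 6]
8. ~r, 1   [~|-rule on 6]
Accessibility: 0R0, 0R1, 1R1
Branch closes: q and ~q both at 1.
Every branch of the negation's tableau closes; the branch above is one of them.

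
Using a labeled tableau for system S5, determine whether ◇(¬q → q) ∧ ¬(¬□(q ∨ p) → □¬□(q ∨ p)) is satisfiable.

No, unsatisfiable

1. ◇(¬q → q) ∧ ¬(¬□(q ∨ p) → □¬□(q ∨ p)), w0
2. ◇(¬q → q), w0
3. ¬(¬□(q ∨ p) → □¬□(q ∨ p)), w0
4. ¬□(q ∨ p), w0
5. ¬□¬□(q ∨ p), w0
6. ¬q → q, w1
7. q, w1
8. ¬(q ∨ p), w2
9. ¬q, w2
10. ¬p, w2
11. □(q ∨ p), w3
12. q ∨ p, w0
13. q ∨ p, w1
14. q ∨ p, w2
15. q ∨ p, w3
16. p, w0
17. p, w1
18. p, w2
Accessibility: w0Rw0, w0Rw1, w0Rw2, w0Rw3, w1Rw0, w1Rw1, w1Rw2, w1Rw3, w2Rw0, w2Rw1, w2Rw2, w2Rw3, w3Rw0, w3Rw1, w3Rw2, w3Rw3
Branch closes: p and ¬p both at w2.
Every branch closes; the branch above is one of them.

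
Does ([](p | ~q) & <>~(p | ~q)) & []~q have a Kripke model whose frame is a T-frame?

No, unsatisfiable

1. ([](p | ~q) & <>~(p | ~q)) & []~q, u
2. [](p | ~q) & <>~(p | ~q), u
3. []~q, u
4. [](p | ~q), u
5. <>~(p | ~q), u
6. ~q, u
7. p | ~q, u
8. ~(p | ~q), v
9. ~p, v
10. q, v
11. ~q, v
Accessibility: uRu, uRv, vRv
Branch closes: q and ~q both at v.
(One branch shown.) All branches close.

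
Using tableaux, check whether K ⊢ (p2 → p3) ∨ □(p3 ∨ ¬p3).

Tableau for the negation ¬((p2 → p3) ∨ □(p3 ∨ ¬p3)):
1. ¬((p2 → p3) ∨ □(p3 ∨ ¬p3)), u
2. ¬(p2 → p3), u
3. ¬□(p3 ∨ ¬p3), u
4. p2, u
5. ¬p3, u
6. ¬(p3 ∨ ¬p3), v
7. ¬p3, v
8. p3, v
Accessibility: uRv
Branch closes: p3 and ¬p3 both at v.
Every branch of the negation's tableau closes; the branch above is one of them.

Yes, valid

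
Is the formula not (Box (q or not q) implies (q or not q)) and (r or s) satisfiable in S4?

Unsatisfiable (every branch closes)

1. not (Box (q or not q) implies (q or not q)) and (r or s), 0
2. not (Box (q or not q) implies (q or not q)), 0   [and-rule on 1]
3. r or s, 0   [and-rule on 1]
4. Box (q or not q), 0   [neg-implies-rule on 2]
5. not (q or not q), 0   [neg-implies-rule on 2]
6. not q, 0   [neg-or-rule on 5]
7. q, 0   [neg-or-rule on 5]
Accessibility: 0R0
Branch closes: q and not q both at 0.
Every branch closes; the branch above is one of them.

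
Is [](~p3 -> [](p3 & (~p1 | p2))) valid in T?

Invalid (countermodel exists)

Tableau for the negation ~[](~p3 -> [](p3 & (~p1 | p2))):
1. ~[](~p3 -> [](p3 & (~p1 | p2))), w0
2. ~(~p3 -> [](p3 & (~p1 | p2))), w1
3. ~p3, w1
4. ~[](p3 & (~p1 | p2)), w1
5. ~(p3 & (~p1 | p2)), w2
6. ~(~p1 | p2), w2
7. p1, w2
8. ~p2, w2
Accessibility: w0Rw0, w0Rw1, w1Rw1, w1Rw2, w2Rw2
The negation has an open branch (countermodel exists).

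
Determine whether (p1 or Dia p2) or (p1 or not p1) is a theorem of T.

Tableau for the negation not ((p1 or Dia p2) or (p1 or not p1)):
1. not ((p1 or Dia p2) or (p1 or not p1)), 0
2. not (p1 or Dia p2), 0   [neg-or-rule on 1]
3. not (p1 or not p1), 0   [neg-or-rule on 1]
4. not p1, 0   [neg-or-rule on 2]
5. not Dia p2, 0   [neg-or-rule on 2]
6. p1, 0   [neg-or-rule on 3]
Accessibility: 0R0
Branch closes: p1 and not p1 both at 0.
Every branch of the negation's tableau closes; the branch above is one of them.

Valid in T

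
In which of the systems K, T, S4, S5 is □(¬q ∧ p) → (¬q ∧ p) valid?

T-tableau for the negation ¬(□(¬q ∧ p) → (¬q ∧ p)):
1. ¬(□(¬q ∧ p) → (¬q ∧ p)), w0
2. □(¬q ∧ p), w0
3. ¬(¬q ∧ p), w0
4. ¬q ∧ p, w0
5. ¬q, w0
6. p, w0
7. ¬p, w0
Accessibility: w0Rw0
Branch closes: p and ¬p both at w0.
Every branch closes (one shown): valid in T, hence also in S4, S5 (every theorem of T is a theorem of S4 and S5).
K-tableau for the negation ¬(□(¬q ∧ p) → (¬q ∧ p)):
1. ¬(□(¬q ∧ p) → (¬q ∧ p)), w0
2. □(¬q ∧ p), w0
3. ¬(¬q ∧ p), w0
4. ¬p, w0
Complete open branch: countermodel on a K-frame, so not valid in K.

T, S4, S5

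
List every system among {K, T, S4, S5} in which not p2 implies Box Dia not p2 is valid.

S5

S5-tableau for the negation not (not p2 implies Box Dia not p2):
1. not (not p2 implies Box Dia not p2), u
2. not p2, u
3. not Box Dia not p2, u
4. not Dia not p2, v
5. p2, u
Accessibility: uRu, uRv, vRu, vRv
Branch closes: p2 and not p2 both at u.
Every branch closes (one shown): valid in S5.
S4-tableau for the negation not (not p2 implies Box Dia not p2):
1. not (not p2 implies Box Dia not p2), u
2. not p2, u
3. not Box Dia not p2, u
4. not Dia not p2, v
5. p2, v
Accessibility: uRu, uRv, vRv
Complete open branch: countermodel on an S4-frame, so not valid in S4, nor in K, T (the same frame is also a K-frame and a T-frame).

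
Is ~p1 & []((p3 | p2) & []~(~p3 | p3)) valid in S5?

Tableau for the negation ~(~p1 & []((p3 | p2) & []~(~p3 | p3))):
1. ~(~p1 & []((p3 | p2) & []~(~p3 | p3))), u
2. ~[]((p3 | p2) & []~(~p3 | p3)), u   [~&-rule on 1 (branches; this branch)]
3. ~((p3 | p2) & []~(~p3 | p3)), v   [~[]-rule on 2: fresh world v, uRv]
4. ~[]~(~p3 | p3), v   [~&-rule on 3 (branches; this branch)]
5. ~p3 | p3, w   [~[]-rule on 4: fresh world w, vRw]
6. p3, w   [|-rule on 5 (branches; this branch)]
Accessibility: uRu, uRv, uRw, vRu, vRv, vRw, wRu, wRv, wRw
The negation has an open branch (countermodel exists).

Not valid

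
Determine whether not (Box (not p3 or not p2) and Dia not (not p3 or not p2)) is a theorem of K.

Yes, valid

Tableau for the negation Box (not p3 or not p2) and Dia not (not p3 or not p2):
1. Box (not p3 or not p2) and Dia not (not p3 or not p2), u
2. Box (not p3 or not p2), u
3. Dia not (not p3 or not p2), u
4. not (not p3 or not p2), v
5. p3, v
6. p2, v
7. not p3 or not p2, v
8. not p2, v
Accessibility: uRv
Branch closes: p2 and not p2 both at v.
All branches of the negation close; one closing branch shown above.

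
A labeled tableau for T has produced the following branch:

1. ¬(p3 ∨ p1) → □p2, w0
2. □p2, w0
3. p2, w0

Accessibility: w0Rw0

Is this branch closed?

Open

No atom appears with both signs at the same world.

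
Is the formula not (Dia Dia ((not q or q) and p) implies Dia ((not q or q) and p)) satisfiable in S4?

1. not (Dia Dia ((not q or q) and p) implies Dia ((not q or q) and p)), w0
2. Dia Dia ((not q or q) and p), w0
3. not Dia ((not q or q) and p), w0
4. not ((not q or q) and p), w0
5. not p, w0
6. Dia ((not q or q) and p), w1
7. not ((not q or q) and p), w1
8. not p, w1
9. (not q or q) and p, w2
10. not q or q, w2
11. p, w2
12. not ((not q or q) and p), w2
13. q, w2
14. not (not q or q), w2
15. not q, w2
Accessibility: w0Rw0, w0Rw1, w0Rw2, w1Rw1, w1Rw2, w2Rw2
Branch closes: q and not q both at w2.
Every branch closes; the branch above is one of them.

Unsatisfiable (every branch closes)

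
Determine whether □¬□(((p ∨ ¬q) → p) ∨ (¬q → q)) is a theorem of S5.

No, not valid

Tableau for the negation ¬□¬□(((p ∨ ¬q) → p) ∨ (¬q → q)):
1. ¬□¬□(((p ∨ ¬q) → p) ∨ (¬q → q)), u
2. □(((p ∨ ¬q) → p) ∨ (¬q → q)), v
3. ((p ∨ ¬q) → p) ∨ (¬q → q), u
4. ((p ∨ ¬q) → p) ∨ (¬q → q), v
5. ¬q → q, u
6. ¬q → q, v
7. q, u
8. q, v
Accessibility: uRu, uRv, vRu, vRv
The negation has an open branch (countermodel exists).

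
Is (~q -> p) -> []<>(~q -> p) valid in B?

Tableau for the negation ~((~q -> p) -> []<>(~q -> p)):
1. ~((~q -> p) -> []<>(~q -> p)), u
2. ~q -> p, u   [~->-rule on 1]
3. ~[]<>(~q -> p), u   [~->-rule on 1]
4. p, u   [->-rule on 2 (branches; this branch)]
5. ~<>(~q -> p), v   [~[]-rule on 3: fresh world v, uRv]
6. ~(~q -> p), u   [~<>-rule on 5 via vRu]
7. ~q, u   [~->-rule on 6]
8. ~p, u   [~->-rule on 6]
Accessibility: uRu, uRv, vRu, vRv
Branch closes: p and ~p both at u.
Every branch of the negation's tableau closes; the branch above is one of them.

Valid in B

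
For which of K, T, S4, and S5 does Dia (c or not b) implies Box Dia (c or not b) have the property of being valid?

S5

S4-tableau for the negation not (Dia (c or not b) implies Box Dia (c or not b)):
1. not (Dia (c or not b) implies Box Dia (c or not b)), 0
2. Dia (c or not b), 0   [neg-implies-rule on 1]
3. not Box Dia (c or not b), 0   [neg-implies-rule on 1]
4. c or not b, 1   [Dia-rule on 2: fresh world 1, 0R1]
5. not b, 1   [or-rule on 4 (branches; this branch)]
6. not Dia (c or not b), 2   [neg-Box-rule on 3: fresh world 2, 0R2]
7. not (c or not b), 2   [neg-Dia-rule on 6 via 2R2]
8. not c, 2   [neg-or-rule on 7]
9. b, 2   [neg-or-rule on 7]
Accessibility: 0R0, 0R1, 0R2, 1R1, 2R2
Complete open branch: countermodel on an S4-frame, so not valid in S4, nor in K, T (the same frame is also a K-frame and a T-frame).
S5-tableau for the negation not (Dia (c or not b) implies Box Dia (c or not b)):
1. not (Dia (c or not b) implies Box Dia (c or not b)), 0
2. Dia (c or not b), 0   [neg-implies-rule on 1]
3. not Box Dia (c or not b), 0   [neg-implies-rule on 1]
4. c or not b, 1   [Dia-rule on 2: fresh world 1, 0R1]
5. not b, 1   [or-rule on 4 (branches; this branch)]
6. not Dia (c or not b), 2   [neg-Box-rule on 3: fresh world 2, 0R2]
7. not (c or not b), 0   [neg-Dia-rule on 6 via 2R0]
8. not c, 0   [neg-or-rule on 7]
9. b, 0   [neg-or-rule on 7]
10. not (c or not b), 1   [neg-Dia-rule on 6 via 2R1]
11. not c, 1   [neg-or-rule on 10]
12. b, 1   [neg-or-rule on 10]
Accessibility: 0R0, 0R1, 0R2, 1R0, 1R1, 1R2, 2R0, 2R1, 2R2
Branch closes: b and not b both at 1.
Every branch closes (one shown): valid in S5.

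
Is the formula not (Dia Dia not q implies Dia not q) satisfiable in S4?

Unsatisfiable (every branch closes)

1. not (Dia Dia not q implies Dia not q), 0
2. Dia Dia not q, 0
3. not Dia not q, 0
4. q, 0
5. Dia not q, 1
6. q, 1
7. not q, 2
8. q, 2
Accessibility: 0R0, 0R1, 0R2, 1R1, 1R2, 2R2
Branch closes: q and not q both at 2.
All branches of the tableau close; one closing branch shown above.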